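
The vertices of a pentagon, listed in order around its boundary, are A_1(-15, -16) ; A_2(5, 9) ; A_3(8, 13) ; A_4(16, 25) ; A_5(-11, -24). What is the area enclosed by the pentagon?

181.5

Apply the shoelace (surveyor's) formula: 2A = Σ (x_i·y_{i+1} − x_{i+1}·y_i), indices taken mod 5.
Cross-terms: -55, -7, -8, -109, -184  ⇒  Σ = -363
Area = |Σ|/2 = 181.5.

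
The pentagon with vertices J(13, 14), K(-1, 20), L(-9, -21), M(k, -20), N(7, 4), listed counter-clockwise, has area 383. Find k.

The doubled signed area Σ (x_i y_{i+1} − x_{i+1} y_i) is linear in k.
With k=0 it equals 841; the coefficient of k is 25 (from the two edges through M).
So 25·k + 841 = 2·383 = 766 ⇒ k = -3.

-3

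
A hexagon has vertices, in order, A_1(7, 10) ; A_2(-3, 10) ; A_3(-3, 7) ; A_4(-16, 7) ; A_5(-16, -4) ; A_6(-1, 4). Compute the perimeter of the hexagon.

64

|A_1A_2| = √((-10)² + (0)²) = √100 = 10
|A_2A_3| = √((0)² + (-3)²) = √9 = 3
|A_3A_4| = √((-13)² + (0)²) = √169 = 13
|A_4A_5| = √((0)² + (-11)²) = √121 = 11
|A_5A_6| = √((15)² + (8)²) = √289 = 17
|A_6A_1| = √((8)² + (6)²) = √100 = 10
Perimeter = 10 + 3 + 13 + 11 + 17 + 10 = 64.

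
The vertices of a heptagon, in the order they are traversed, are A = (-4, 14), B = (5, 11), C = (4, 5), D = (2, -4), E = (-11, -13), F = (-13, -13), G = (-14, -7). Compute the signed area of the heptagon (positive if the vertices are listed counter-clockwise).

-285

Apply Gauss's area formula: 2A = Σ (x_i·y_{i+1} − x_{i+1}·y_i), indices taken mod 7.
A→B: (-4)(11) − (5)(14) = -114
B→C: (5)(5) − (4)(11) = -19
C→D: (4)(-4) − (2)(5) = -26
D→E: (2)(-13) − (-11)(-4) = -70
E→F: (-11)(-13) − (-13)(-13) = -26
F→G: (-13)(-7) − (-14)(-13) = -91
G→A: (-14)(14) − (-4)(-7) = -224
Σ = -570
Signed area = Σ/2 = -285 (negative ⇒ clockwise traversal).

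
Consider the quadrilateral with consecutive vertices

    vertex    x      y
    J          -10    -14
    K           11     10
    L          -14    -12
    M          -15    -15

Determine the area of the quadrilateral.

76

Σ = (54) + (8) + (30) + (60) = 152
Area = |Σ|/2 = 76.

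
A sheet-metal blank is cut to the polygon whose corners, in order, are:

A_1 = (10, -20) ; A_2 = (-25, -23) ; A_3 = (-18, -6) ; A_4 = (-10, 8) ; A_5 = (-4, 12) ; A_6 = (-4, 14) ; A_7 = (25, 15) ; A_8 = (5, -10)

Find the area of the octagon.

Cross-terms: -730, -264, -204, -88, -8, -410, -325, 0  ⇒  Σ = -2029
Area = |Σ|/2 = 1014.5.

1014.5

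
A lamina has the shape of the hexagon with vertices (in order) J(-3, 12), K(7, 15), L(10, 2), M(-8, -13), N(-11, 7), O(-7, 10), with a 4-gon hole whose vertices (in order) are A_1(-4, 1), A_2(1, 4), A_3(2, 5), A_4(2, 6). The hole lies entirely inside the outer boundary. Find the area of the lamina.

342.5

Outer boundary:
Apply the surveyor's formula: 2A = Σ (x_i·y_{i+1} − x_{i+1}·y_i), indices taken mod 6.
Cross-terms: -129, -136, -114, -199, -61, -54  ⇒  Σ = -693
Area = |Σ|/2 = 346.5.
Hole:
Apply the shoelace formula: 2A = Σ (x_i·y_{i+1} − x_{i+1}·y_i), indices taken mod 4.
A_1→A_2: (-4)(4) − (1)(1) = -17
A_2→A_3: (1)(5) − (2)(4) = -3
A_3→A_4: (2)(6) − (2)(5) = 2
A_4→A_1: (2)(1) − (-4)(6) = 26
Σ = 8
Area = |Σ|/2 = 4.
Net area = 346.5 − 4 = 342.5.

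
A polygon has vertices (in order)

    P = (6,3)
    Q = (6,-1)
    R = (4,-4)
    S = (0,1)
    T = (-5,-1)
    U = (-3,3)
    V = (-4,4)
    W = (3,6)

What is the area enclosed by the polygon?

58

Apply the shoelace (surveyor's) formula: 2A = Σ (x_i·y_{i+1} − x_{i+1}·y_i), indices taken mod 8.
Cross-terms: -24, -20, 4, 5, -18, 0, -36, -27  ⇒  Σ = -116
Area = |Σ|/2 = 58.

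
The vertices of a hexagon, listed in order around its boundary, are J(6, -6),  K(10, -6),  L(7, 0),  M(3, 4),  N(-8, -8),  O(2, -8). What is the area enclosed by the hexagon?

Cross-terms: 24, 42, 28, 8, 80, 36  ⇒  Σ = 218
Area = |Σ|/2 = 109.

109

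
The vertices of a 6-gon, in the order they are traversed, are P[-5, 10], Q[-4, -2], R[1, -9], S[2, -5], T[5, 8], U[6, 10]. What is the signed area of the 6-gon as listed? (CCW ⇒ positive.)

127

Apply the surveyor's formula: 2A = Σ (x_i·y_{i+1} − x_{i+1}·y_i), indices taken mod 6.
Σ = (50) + (38) + (13) + (41) + (2) + (110) = 254
Signed area = Σ/2 = 127 (positive ⇒ counter-clockwise traversal).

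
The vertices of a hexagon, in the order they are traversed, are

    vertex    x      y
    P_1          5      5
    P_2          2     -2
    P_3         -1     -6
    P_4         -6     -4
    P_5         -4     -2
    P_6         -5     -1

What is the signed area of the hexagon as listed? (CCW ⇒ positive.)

-48

Apply Gauss's area formula: 2A = Σ (x_i·y_{i+1} − x_{i+1}·y_i), indices taken mod 6.
P_1→P_2: (5)(-2) − (2)(5) = -20
P_2→P_3: (2)(-6) − (-1)(-2) = -14
P_3→P_4: (-1)(-4) − (-6)(-6) = -32
P_4→P_5: (-6)(-2) − (-4)(-4) = -4
P_5→P_6: (-4)(-1) − (-5)(-2) = -6
P_6→P_1: (-5)(5) − (5)(-1) = -20
Σ = -96
Signed area = Σ/2 = -48 (negative ⇒ clockwise traversal).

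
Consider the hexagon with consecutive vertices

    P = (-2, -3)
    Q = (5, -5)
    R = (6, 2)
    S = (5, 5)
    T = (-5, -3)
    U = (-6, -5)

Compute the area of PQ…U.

Cross-terms: 25, 40, 20, 10, 7, 8  ⇒  Σ = 110
Area = |Σ|/2 = 55.

55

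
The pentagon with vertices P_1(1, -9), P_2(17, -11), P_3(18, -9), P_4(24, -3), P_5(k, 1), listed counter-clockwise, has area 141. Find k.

15

Write out the shoelace sum; only the two edges meeting at P_5 involve k:
2·Area = [(24·1 − k·(-3)) + (k·(-9) − 1·1)] + 349
       = -6·k + 372 = 282
⇒ k = 15.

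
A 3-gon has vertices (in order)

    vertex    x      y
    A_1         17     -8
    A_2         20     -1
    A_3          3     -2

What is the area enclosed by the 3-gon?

58

Σ = (143) + (-37) + (10) = 116
Area = |Σ|/2 = 58.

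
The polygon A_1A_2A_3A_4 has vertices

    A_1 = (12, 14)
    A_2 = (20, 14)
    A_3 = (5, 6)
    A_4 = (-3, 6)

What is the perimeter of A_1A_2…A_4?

50

|A_1A_2| = √((8)² + (0)²) = √64 = 8
|A_2A_3| = √((-15)² + (-8)²) = √289 = 17
|A_3A_4| = √((-8)² + (0)²) = √64 = 8
|A_4A_1| = √((15)² + (8)²) = √289 = 17
Perimeter = 8 + 17 + 8 + 17 = 50.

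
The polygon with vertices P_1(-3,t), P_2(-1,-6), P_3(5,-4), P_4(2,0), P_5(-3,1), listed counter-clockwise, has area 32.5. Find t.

The doubled signed area Σ (x_i y_{i+1} − x_{i+1} y_i) is linear in t.
With t=0 it equals 65; the coefficient of t is -2 (from the two edges through P_1).
So -2·t + 65 = 2·32.5 = 65 ⇒ t = 0.

0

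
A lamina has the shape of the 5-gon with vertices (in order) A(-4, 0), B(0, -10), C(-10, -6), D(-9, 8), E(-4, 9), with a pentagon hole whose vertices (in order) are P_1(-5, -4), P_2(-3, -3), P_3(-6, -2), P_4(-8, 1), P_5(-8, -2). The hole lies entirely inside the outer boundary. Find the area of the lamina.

96

Outer boundary:
Apply Gauss's area formula: 2A = Σ (x_i·y_{i+1} − x_{i+1}·y_i), indices taken mod 5.
Cross-terms: 40, -100, -134, -49, 36  ⇒  Σ = -207
Area = |Σ|/2 = 103.5.
Hole:
Σ = (3) + (-12) + (-22) + (24) + (22) = 15
Area = |Σ|/2 = 7.5.
Net area = 103.5 − 7.5 = 96.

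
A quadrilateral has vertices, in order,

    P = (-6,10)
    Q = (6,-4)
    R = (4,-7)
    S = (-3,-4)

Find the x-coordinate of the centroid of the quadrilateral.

Apply the shoelace (surveyor's) formula. First the cross-terms c_i = x_i·y_{i+1} − x_{i+1}·y_i:
  -36, -26, -37, -54  ⇒  2A = -153, A = -76.5.
Then Σ (x_i + x_{i+1})·c_i = 189, so x̄ = 189 / (6·(-76.5)) = -7/17.

-7/17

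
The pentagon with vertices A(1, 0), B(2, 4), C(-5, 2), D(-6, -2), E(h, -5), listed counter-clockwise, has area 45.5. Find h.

3

The doubled signed area Σ (x_i y_{i+1} − x_{i+1} y_i) is linear in h.
With h=0 it equals 85; the coefficient of h is 2 (from the two edges through E).
So 2·h + 85 = 2·45.5 = 91 ⇒ h = 3.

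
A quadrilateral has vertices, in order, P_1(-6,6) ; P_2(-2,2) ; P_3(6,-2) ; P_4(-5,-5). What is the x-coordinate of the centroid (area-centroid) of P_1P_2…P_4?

Apply Gauss's area formula. First the cross-terms c_i = x_i·y_{i+1} − x_{i+1}·y_i:
  0, -8, -40, -60  ⇒  2A = -108, A = -54.
Then Σ (x_i + x_{i+1})·c_i = 588, so x̄ = 588 / (6·(-54)) = -49/27.

-49/27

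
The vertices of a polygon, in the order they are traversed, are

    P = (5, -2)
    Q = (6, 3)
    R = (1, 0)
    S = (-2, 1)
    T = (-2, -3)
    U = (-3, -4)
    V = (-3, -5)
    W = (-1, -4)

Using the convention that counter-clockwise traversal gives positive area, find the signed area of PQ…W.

Apply the shoelace formula: 2A = Σ (x_i·y_{i+1} − x_{i+1}·y_i), indices taken mod 8.
Σ = (27) + (-3) + (1) + (8) + (-1) + (3) + (7) + (22) = 64
Signed area = Σ/2 = 32 (positive ⇒ counter-clockwise traversal).

32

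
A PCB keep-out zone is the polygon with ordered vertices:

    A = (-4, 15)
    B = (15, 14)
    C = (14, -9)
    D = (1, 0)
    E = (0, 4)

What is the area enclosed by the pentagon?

291.5

A→B: (-4)(14) − (15)(15) = -281
B→C: (15)(-9) − (14)(14) = -331
C→D: (14)(0) − (1)(-9) = 9
D→E: (1)(4) − (0)(0) = 4
E→A: (0)(15) − (-4)(4) = 16
Σ = -583
Area = |Σ|/2 = 291.5.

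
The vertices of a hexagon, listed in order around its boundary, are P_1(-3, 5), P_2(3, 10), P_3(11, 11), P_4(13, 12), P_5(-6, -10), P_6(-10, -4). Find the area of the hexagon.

Σ = (-45) + (-77) + (-11) + (-58) + (-76) + (-62) = -329
Area = |Σ|/2 = 164.5.

164.5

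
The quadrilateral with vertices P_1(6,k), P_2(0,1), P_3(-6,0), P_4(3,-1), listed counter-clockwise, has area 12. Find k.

The doubled signed area Σ (x_i y_{i+1} − x_{i+1} y_i) is linear in k.
With k=0 it equals 24; the coefficient of k is 3 (from the two edges through P_1).
So 3·k + 24 = 2·12 = 24 ⇒ k = 0.

0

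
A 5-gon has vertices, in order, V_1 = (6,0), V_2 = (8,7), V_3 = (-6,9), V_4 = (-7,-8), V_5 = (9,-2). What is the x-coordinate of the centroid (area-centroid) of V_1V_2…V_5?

-55/219

Apply Gauss's area formula. First the cross-terms c_i = x_i·y_{i+1} − x_{i+1}·y_i:
  42, 114, 111, 86, 12  ⇒  2A = 365, A = 182.5.
Then Σ (x_i + x_{i+1})·c_i = -275, so x̄ = -275 / (6·182.5) = -55/219.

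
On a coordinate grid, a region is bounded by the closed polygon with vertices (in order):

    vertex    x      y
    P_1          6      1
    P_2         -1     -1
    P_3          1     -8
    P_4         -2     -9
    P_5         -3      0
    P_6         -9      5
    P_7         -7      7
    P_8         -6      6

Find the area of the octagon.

Apply the shoelace (surveyor's) formula: 2A = Σ (x_i·y_{i+1} − x_{i+1}·y_i), indices taken mod 8.
Σ = (-5) + (9) + (-25) + (-27) + (-15) + (-28) + (0) + (-42) = -133
Area = |Σ|/2 = 66.5.

66.5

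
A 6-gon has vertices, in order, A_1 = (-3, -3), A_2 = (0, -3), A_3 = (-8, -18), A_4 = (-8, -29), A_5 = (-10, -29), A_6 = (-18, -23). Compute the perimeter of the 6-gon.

|A_1A_2| = √((3)² + (0)²) = √9 = 3
|A_2A_3| = √((-8)² + (-15)²) = √289 = 17
|A_3A_4| = √((0)² + (-11)²) = √121 = 11
|A_4A_5| = √((-2)² + (0)²) = √4 = 2
|A_5A_6| = √((-8)² + (6)²) = √100 = 10
|A_6A_1| = √((15)² + (20)²) = √625 = 25
Perimeter = 3 + 17 + 11 + 2 + 10 + 25 = 68.

68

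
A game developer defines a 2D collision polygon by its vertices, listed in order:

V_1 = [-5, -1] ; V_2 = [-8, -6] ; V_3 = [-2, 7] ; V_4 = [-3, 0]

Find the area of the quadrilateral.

11

Apply the shoelace formula: 2A = Σ (x_i·y_{i+1} − x_{i+1}·y_i), indices taken mod 4.
V_1→V_2: (-5)(-6) − (-8)(-1) = 22
V_2→V_3: (-8)(7) − (-2)(-6) = -68
V_3→V_4: (-2)(0) − (-3)(7) = 21
V_4→V_1: (-3)(-1) − (-5)(0) = 3
Σ = -22
Area = |Σ|/2 = 11.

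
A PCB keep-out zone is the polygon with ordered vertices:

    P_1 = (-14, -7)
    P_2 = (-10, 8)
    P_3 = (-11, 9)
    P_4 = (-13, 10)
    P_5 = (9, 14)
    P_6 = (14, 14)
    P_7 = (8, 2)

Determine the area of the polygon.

Cross-terms: -182, -2, 7, -272, -70, -84, -28  ⇒  Σ = -631
Area = |Σ|/2 = 315.5.

315.5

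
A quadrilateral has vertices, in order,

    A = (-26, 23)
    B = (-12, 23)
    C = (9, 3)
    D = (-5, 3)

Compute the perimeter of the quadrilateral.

|AB| = √((14)² + (0)²) = √196 = 14
|BC| = √((21)² + (-20)²) = √841 = 29
|CD| = √((-14)² + (0)²) = √196 = 14
|DA| = √((-21)² + (20)²) = √841 = 29
Perimeter = 14 + 29 + 14 + 29 = 86.

86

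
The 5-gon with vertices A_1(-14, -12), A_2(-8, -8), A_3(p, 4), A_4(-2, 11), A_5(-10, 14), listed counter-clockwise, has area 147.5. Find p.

The doubled signed area Σ (x_i y_{i+1} − x_{i+1} y_i) is linear in p.
With p=0 it equals 390; the coefficient of p is 19 (from the two edges through A_3).
So 19·p + 390 = 2·147.5 = 295 ⇒ p = -5.

-5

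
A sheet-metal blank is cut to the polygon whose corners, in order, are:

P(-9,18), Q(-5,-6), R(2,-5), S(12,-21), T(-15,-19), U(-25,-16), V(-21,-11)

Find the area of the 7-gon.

558.5

Apply Gauss's area formula: 2A = Σ (x_i·y_{i+1} − x_{i+1}·y_i), indices taken mod 7.
Σ = (144) + (37) + (18) + (-543) + (-235) + (-61) + (-477) = -1117
Area = |Σ|/2 = 558.5.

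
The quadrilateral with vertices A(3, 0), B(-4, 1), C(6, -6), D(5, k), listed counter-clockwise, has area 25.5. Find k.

0

Write out the shoelace sum; only the two edges meeting at D involve k:
2·Area = [(6·k − 5·(-6)) + (5·0 − 3·k)] + 21
       = 3·k + 51 = 51
⇒ k = 0.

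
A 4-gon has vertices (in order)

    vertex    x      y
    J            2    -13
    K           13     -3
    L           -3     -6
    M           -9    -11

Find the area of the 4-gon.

Apply the shoelace (surveyor's) formula: 2A = Σ (x_i·y_{i+1} − x_{i+1}·y_i), indices taken mod 4.
Σ = (163) + (-87) + (-21) + (139) = 194
Area = |Σ|/2 = 97.

97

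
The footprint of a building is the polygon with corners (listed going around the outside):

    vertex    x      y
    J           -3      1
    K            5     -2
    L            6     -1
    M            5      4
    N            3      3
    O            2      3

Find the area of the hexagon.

Apply the surveyor's formula: 2A = Σ (x_i·y_{i+1} − x_{i+1}·y_i), indices taken mod 6.
Σ = (1) + (7) + (29) + (3) + (3) + (11) = 54
Area = |Σ|/2 = 27.

27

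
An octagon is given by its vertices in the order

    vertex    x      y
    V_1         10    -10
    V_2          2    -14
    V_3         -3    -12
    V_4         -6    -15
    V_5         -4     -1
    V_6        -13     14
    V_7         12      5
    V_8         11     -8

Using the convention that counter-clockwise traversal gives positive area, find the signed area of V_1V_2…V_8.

Apply the surveyor's formula: 2A = Σ (x_i·y_{i+1} − x_{i+1}·y_i), indices taken mod 8.
Cross-terms: -120, -66, -27, -54, -69, -233, -151, -30  ⇒  Σ = -750
Signed area = Σ/2 = -375 (negative ⇒ clockwise traversal).

-375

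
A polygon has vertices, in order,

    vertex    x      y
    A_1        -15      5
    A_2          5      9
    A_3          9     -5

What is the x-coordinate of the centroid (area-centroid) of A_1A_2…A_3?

Apply Gauss's area formula. First the cross-terms c_i = x_i·y_{i+1} − x_{i+1}·y_i:
  -160, -106, -30  ⇒  2A = -296, A = -148.
Then Σ (x_i + x_{i+1})·c_i = 296, so x̄ = 296 / (6·(-148)) = -1/3.

-1/3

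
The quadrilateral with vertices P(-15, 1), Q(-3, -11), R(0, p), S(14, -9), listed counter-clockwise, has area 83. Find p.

Write out the shoelace sum; only the two edges meeting at R involve p:
2·Area = [((-3)·p − 0·(-11)) + (0·(-9) − 14·p)] + 47
       = -17·p + 47 = 166
⇒ p = -7.

-7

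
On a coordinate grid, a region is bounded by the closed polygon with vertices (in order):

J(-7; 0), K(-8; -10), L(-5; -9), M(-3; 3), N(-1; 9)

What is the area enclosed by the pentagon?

Apply Gauss's area formula: 2A = Σ (x_i·y_{i+1} − x_{i+1}·y_i), indices taken mod 5.
Cross-terms: 70, 22, -42, -24, 63  ⇒  Σ = 89
Area = |Σ|/2 = 44.5.

44.5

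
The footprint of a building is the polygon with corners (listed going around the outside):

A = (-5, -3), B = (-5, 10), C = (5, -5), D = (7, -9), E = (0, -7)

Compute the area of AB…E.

92

Apply Gauss's area formula: 2A = Σ (x_i·y_{i+1} − x_{i+1}·y_i), indices taken mod 5.
Σ = (-65) + (-25) + (-10) + (-49) + (-35) = -184
Area = |Σ|/2 = 92.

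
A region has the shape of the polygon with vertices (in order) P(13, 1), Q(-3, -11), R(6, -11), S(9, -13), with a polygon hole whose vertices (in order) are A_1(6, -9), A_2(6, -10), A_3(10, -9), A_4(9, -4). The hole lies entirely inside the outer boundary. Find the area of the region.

Outer boundary:
Σ = (-140) + (99) + (21) + (178) = 158
Area = |Σ|/2 = 79.
Hole:
Apply Gauss's area formula: 2A = Σ (x_i·y_{i+1} − x_{i+1}·y_i), indices taken mod 4.
A_1→A_2: (6)(-10) − (6)(-9) = -6
A_2→A_3: (6)(-9) − (10)(-10) = 46
A_3→A_4: (10)(-4) − (9)(-9) = 41
A_4→A_1: (9)(-9) − (6)(-4) = -57
Σ = 24
Area = |Σ|/2 = 12.
Net area = 79 − 12 = 67.

67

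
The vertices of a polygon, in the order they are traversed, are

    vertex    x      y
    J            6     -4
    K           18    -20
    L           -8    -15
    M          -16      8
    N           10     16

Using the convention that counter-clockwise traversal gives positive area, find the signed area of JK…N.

-627

Apply the surveyor's formula: 2A = Σ (x_i·y_{i+1} − x_{i+1}·y_i), indices taken mod 5.
J→K: (6)(-20) − (18)(-4) = -48
K→L: (18)(-15) − (-8)(-20) = -430
L→M: (-8)(8) − (-16)(-15) = -304
M→N: (-16)(16) − (10)(8) = -336
N→J: (10)(-4) − (6)(16) = -136
Σ = -1254
Signed area = Σ/2 = -627 (negative ⇒ clockwise traversal).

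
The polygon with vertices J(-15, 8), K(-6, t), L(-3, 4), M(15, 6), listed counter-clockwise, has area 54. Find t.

Write out the shoelace sum; only the two edges meeting at K involve t:
2·Area = [((-15)·t − (-6)·8) + ((-6)·4 − (-3)·t)] + 132
       = -12·t + 156 = 108
⇒ t = 4.

4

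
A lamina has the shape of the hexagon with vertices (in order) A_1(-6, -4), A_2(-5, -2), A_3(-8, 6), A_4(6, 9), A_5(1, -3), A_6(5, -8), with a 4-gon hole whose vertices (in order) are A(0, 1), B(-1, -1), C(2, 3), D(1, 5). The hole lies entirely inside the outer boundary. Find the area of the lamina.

121

Outer boundary:
Σ = (-8) + (-46) + (-108) + (-27) + (7) + (-68) = -250
Area = |Σ|/2 = 125.
Hole:
Σ = (1) + (-1) + (7) + (1) = 8
Area = |Σ|/2 = 4.
Net area = 125 − 4 = 121.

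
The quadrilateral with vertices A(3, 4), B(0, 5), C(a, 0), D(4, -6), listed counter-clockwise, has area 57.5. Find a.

The doubled signed area Σ (x_i y_{i+1} − x_{i+1} y_i) is linear in a.
With a=0 it equals 49; the coefficient of a is -11 (from the two edges through C).
So -11·a + 49 = 2·57.5 = 115 ⇒ a = -6.

-6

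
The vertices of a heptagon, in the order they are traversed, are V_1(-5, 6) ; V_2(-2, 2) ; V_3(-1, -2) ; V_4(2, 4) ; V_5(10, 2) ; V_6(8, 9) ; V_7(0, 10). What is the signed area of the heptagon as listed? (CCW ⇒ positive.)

88

Apply the shoelace (surveyor's) formula: 2A = Σ (x_i·y_{i+1} − x_{i+1}·y_i), indices taken mod 7.
V_1→V_2: (-5)(2) − (-2)(6) = 2
V_2→V_3: (-2)(-2) − (-1)(2) = 6
V_3→V_4: (-1)(4) − (2)(-2) = 0
V_4→V_5: (2)(2) − (10)(4) = -36
V_5→V_6: (10)(9) − (8)(2) = 74
V_6→V_7: (8)(10) − (0)(9) = 80
V_7→V_1: (0)(6) − (-5)(10) = 50
Σ = 176
Signed area = Σ/2 = 88 (positive ⇒ counter-clockwise traversal).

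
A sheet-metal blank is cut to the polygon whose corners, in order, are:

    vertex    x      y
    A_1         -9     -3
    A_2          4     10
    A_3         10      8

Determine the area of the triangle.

Σ = (-78) + (-68) + (42) = -104
Area = |Σ|/2 = 52.

52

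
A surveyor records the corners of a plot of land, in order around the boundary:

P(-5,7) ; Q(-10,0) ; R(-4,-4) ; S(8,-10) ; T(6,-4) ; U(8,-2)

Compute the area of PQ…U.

Σ = (70) + (40) + (72) + (28) + (20) + (46) = 276
Area = |Σ|/2 = 138.

138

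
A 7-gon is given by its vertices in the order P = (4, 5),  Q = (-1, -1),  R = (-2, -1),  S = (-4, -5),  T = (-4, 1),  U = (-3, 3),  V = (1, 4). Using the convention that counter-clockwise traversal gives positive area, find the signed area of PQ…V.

Apply the surveyor's formula: 2A = Σ (x_i·y_{i+1} − x_{i+1}·y_i), indices taken mod 7.
Σ = (1) + (-1) + (6) + (-24) + (-9) + (-15) + (-11) = -53
Signed area = Σ/2 = -26.5 (negative ⇒ clockwise traversal).

-26.5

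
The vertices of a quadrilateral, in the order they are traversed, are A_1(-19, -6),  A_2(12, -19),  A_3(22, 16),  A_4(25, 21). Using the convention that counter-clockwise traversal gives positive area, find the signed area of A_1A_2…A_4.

Apply Gauss's area formula: 2A = Σ (x_i·y_{i+1} − x_{i+1}·y_i), indices taken mod 4.
A_1→A_2: (-19)(-19) − (12)(-6) = 433
A_2→A_3: (12)(16) − (22)(-19) = 610
A_3→A_4: (22)(21) − (25)(16) = 62
A_4→A_1: (25)(-6) − (-19)(21) = 249
Σ = 1354
Signed area = Σ/2 = 677 (positive ⇒ counter-clockwise traversal).

677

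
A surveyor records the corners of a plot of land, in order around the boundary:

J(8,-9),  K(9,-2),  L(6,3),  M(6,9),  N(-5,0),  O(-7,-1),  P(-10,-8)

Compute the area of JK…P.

Apply the shoelace (surveyor's) formula: 2A = Σ (x_i·y_{i+1} − x_{i+1}·y_i), indices taken mod 7.
Cross-terms: 65, 39, 36, 45, 5, 46, 154  ⇒  Σ = 390
Area = |Σ|/2 = 195.

195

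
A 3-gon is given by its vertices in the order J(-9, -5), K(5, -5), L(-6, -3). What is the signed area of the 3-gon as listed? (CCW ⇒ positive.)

14

Apply the surveyor's formula: 2A = Σ (x_i·y_{i+1} − x_{i+1}·y_i), indices taken mod 3.
Σ = (70) + (-45) + (3) = 28
Signed area = Σ/2 = 14 (positive ⇒ counter-clockwise traversal).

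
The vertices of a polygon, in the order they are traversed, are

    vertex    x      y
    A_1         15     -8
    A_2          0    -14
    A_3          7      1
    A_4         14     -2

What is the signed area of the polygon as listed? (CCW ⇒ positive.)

Apply the shoelace formula: 2A = Σ (x_i·y_{i+1} − x_{i+1}·y_i), indices taken mod 4.
Σ = (-210) + (98) + (-28) + (-82) = -222
Signed area = Σ/2 = -111 (negative ⇒ clockwise traversal).

-111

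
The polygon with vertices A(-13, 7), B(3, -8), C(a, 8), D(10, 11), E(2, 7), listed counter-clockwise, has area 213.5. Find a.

13

The doubled signed area Σ (x_i y_{i+1} − x_{i+1} y_i) is linear in a.
With a=0 it equals 180; the coefficient of a is 19 (from the two edges through C).
So 19·a + 180 = 2·213.5 = 427 ⇒ a = 13.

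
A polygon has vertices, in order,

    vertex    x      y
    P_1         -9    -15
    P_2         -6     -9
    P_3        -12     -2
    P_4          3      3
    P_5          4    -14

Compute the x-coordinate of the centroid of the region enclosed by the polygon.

Apply the shoelace formula. First the cross-terms c_i = x_i·y_{i+1} − x_{i+1}·y_i:
  -9, -96, -30, -54, -186  ⇒  2A = -375, A = -187.5.
Then Σ (x_i + x_{i+1})·c_i = 2685, so x̄ = 2685 / (6·(-187.5)) = -179/75.

-179/75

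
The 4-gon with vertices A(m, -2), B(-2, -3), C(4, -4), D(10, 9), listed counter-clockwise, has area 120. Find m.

The doubled signed area Σ (x_i y_{i+1} − x_{i+1} y_i) is linear in m.
With m=0 it equals 72; the coefficient of m is -12 (from the two edges through A).
So -12·m + 72 = 2·120 = 240 ⇒ m = -14.

-14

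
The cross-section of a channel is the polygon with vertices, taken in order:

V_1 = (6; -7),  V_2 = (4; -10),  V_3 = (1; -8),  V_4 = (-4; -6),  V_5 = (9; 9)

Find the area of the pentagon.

Apply the shoelace (surveyor's) formula: 2A = Σ (x_i·y_{i+1} − x_{i+1}·y_i), indices taken mod 5.
Σ = (-32) + (-22) + (-38) + (18) + (-117) = -191
Area = |Σ|/2 = 95.5.

95.5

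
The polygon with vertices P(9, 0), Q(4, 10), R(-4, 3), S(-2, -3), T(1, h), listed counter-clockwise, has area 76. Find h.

Write out the shoelace sum; only the two edges meeting at T involve h:
2·Area = [((-2)·h − 1·(-3)) + (1·0 − 9·h)] + 160
       = -11·h + 163 = 152
⇒ h = 1.

1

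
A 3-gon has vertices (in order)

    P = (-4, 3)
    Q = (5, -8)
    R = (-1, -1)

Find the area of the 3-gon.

Apply the surveyor's formula: 2A = Σ (x_i·y_{i+1} − x_{i+1}·y_i), indices taken mod 3.
Σ = (17) + (-13) + (-7) = -3
Area = |Σ|/2 = 1.5.

1.5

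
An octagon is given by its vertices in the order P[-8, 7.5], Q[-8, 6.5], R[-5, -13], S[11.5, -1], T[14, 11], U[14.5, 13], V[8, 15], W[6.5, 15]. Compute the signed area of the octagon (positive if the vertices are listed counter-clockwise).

Apply the shoelace formula: 2A = Σ (x_i·y_{i+1} − x_{i+1}·y_i), indices taken mod 8.
P→Q: (-8)(6.5) − (-8)(7.5) = 8
Q→R: (-8)(-13) − (-5)(6.5) = 136.5
R→S: (-5)(-1) − (11.5)(-13) = 154.5
S→T: (11.5)(11) − (14)(-1) = 140.5
T→U: (14)(13) − (14.5)(11) = 22.5
U→V: (14.5)(15) − (8)(13) = 113.5
V→W: (8)(15) − (6.5)(15) = 22.5
W→P: (6.5)(7.5) − (-8)(15) = 168.75
Σ = 766.75
Signed area = Σ/2 = 383.375 (positive ⇒ counter-clockwise traversal).

383.375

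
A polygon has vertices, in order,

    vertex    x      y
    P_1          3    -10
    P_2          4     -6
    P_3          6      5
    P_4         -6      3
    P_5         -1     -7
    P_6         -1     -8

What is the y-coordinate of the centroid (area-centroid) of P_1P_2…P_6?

-277/206

Apply the shoelace formula. First the cross-terms c_i = x_i·y_{i+1} − x_{i+1}·y_i:
  22, 56, 48, 45, 1, 34  ⇒  2A = 206, A = 103.
Then Σ (y_i + y_{i+1})·c_i = -831, so ȳ = -831 / (6·103) = -277/206.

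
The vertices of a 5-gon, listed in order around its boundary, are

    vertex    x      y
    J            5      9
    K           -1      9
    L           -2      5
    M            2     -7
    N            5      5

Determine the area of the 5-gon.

68

Σ = (54) + (13) + (4) + (45) + (20) = 136
Area = |Σ|/2 = 68.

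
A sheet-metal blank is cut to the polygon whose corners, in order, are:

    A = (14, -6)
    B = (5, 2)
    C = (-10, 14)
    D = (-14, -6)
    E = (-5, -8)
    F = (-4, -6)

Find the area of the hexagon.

296

Apply Gauss's area formula: 2A = Σ (x_i·y_{i+1} − x_{i+1}·y_i), indices taken mod 6.
Cross-terms: 58, 90, 256, 82, -2, 108  ⇒  Σ = 592
Area = |Σ|/2 = 296.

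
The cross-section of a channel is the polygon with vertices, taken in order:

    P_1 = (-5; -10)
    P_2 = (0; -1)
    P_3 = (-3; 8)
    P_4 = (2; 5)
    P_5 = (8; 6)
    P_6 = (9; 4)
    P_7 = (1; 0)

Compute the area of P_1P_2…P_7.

46.5

Σ = (5) + (-3) + (-31) + (-28) + (-22) + (-4) + (-10) = -93
Area = |Σ|/2 = 46.5.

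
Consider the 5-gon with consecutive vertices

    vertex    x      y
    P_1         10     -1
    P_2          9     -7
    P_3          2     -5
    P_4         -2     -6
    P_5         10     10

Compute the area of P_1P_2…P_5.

92

Apply the shoelace (surveyor's) formula: 2A = Σ (x_i·y_{i+1} − x_{i+1}·y_i), indices taken mod 5.
Cross-terms: -61, -31, -22, 40, -110  ⇒  Σ = -184
Area = |Σ|/2 = 92.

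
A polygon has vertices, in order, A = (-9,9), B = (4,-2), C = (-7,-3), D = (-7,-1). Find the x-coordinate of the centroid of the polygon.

Apply the shoelace (surveyor's) formula. First the cross-terms c_i = x_i·y_{i+1} − x_{i+1}·y_i:
  -18, -26, -14, -72  ⇒  2A = -130, A = -65.
Then Σ (x_i + x_{i+1})·c_i = 1516, so x̄ = 1516 / (6·(-65)) = -758/195.

-758/195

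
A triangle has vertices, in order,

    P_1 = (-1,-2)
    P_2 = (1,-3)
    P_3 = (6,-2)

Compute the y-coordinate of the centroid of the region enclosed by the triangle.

Apply the shoelace formula. First the cross-terms c_i = x_i·y_{i+1} − x_{i+1}·y_i:
  5, 16, -14  ⇒  2A = 7, A = 3.5.
Then Σ (y_i + y_{i+1})·c_i = -49, so ȳ = -49 / (6·3.5) = -7/3.

-7/3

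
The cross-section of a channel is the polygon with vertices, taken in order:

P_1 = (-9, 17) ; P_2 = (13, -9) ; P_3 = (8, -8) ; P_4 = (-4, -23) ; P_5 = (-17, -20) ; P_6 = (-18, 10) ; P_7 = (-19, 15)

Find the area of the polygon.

748.5

Apply the shoelace formula: 2A = Σ (x_i·y_{i+1} − x_{i+1}·y_i), indices taken mod 7.
Σ = (-140) + (-32) + (-216) + (-311) + (-530) + (-80) + (-188) = -1497
Area = |Σ|/2 = 748.5.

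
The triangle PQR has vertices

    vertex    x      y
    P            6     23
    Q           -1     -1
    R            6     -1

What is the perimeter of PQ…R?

56

|PQ| = √((-7)² + (-24)²) = √625 = 25
|QR| = √((7)² + (0)²) = √49 = 7
|RP| = √((0)² + (24)²) = √576 = 24
Perimeter = 25 + 7 + 24 = 56.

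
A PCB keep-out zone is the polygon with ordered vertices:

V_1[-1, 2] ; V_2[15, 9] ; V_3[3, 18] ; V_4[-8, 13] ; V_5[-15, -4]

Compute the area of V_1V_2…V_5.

290

Apply the surveyor's formula: 2A = Σ (x_i·y_{i+1} − x_{i+1}·y_i), indices taken mod 5.
V_1→V_2: (-1)(9) − (15)(2) = -39
V_2→V_3: (15)(18) − (3)(9) = 243
V_3→V_4: (3)(13) − (-8)(18) = 183
V_4→V_5: (-8)(-4) − (-15)(13) = 227
V_5→V_1: (-15)(2) − (-1)(-4) = -34
Σ = 580
Area = |Σ|/2 = 290.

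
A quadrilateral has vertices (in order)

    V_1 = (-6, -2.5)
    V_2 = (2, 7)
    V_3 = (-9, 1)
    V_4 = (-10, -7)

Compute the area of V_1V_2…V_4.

Cross-terms: -37, 65, 73, -17  ⇒  Σ = 84
Area = |Σ|/2 = 42.

42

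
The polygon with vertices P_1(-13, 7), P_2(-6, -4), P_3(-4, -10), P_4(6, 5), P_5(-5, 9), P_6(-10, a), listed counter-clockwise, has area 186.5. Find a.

12

The doubled signed area Σ (x_i y_{i+1} − x_{i+1} y_i) is linear in a.
With a=0 it equals 277; the coefficient of a is 8 (from the two edges through P_6).
So 8·a + 277 = 2·186.5 = 373 ⇒ a = 12.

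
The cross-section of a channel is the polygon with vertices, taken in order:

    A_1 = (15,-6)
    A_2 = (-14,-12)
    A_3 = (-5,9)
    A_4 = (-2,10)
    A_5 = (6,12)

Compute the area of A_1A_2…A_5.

Cross-terms: -264, -186, -32, -84, -216  ⇒  Σ = -782
Area = |Σ|/2 = 391.

391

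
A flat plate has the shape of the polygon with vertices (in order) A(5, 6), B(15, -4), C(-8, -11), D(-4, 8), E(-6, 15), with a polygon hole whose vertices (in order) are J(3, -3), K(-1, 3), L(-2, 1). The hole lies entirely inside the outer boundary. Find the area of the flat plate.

262

Outer boundary:
Apply Gauss's area formula: 2A = Σ (x_i·y_{i+1} − x_{i+1}·y_i), indices taken mod 5.
Σ = (-110) + (-197) + (-108) + (-12) + (-111) = -538
Area = |Σ|/2 = 269.
Hole:
Σ = (6) + (5) + (3) = 14
Area = |Σ|/2 = 7.
Net area = 269 − 7 = 262.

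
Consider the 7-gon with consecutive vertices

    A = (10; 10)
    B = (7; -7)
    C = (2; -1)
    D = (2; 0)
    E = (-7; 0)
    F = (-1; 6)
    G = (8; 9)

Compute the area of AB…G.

120

Cross-terms: -140, 7, 2, 0, -42, -57, -10  ⇒  Σ = -240
Area = |Σ|/2 = 120.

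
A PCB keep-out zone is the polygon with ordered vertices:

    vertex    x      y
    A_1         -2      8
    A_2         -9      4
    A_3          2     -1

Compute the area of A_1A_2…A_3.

39.5

A_1→A_2: (-2)(4) − (-9)(8) = 64
A_2→A_3: (-9)(-1) − (2)(4) = 1
A_3→A_1: (2)(8) − (-2)(-1) = 14
Σ = 79
Area = |Σ|/2 = 39.5.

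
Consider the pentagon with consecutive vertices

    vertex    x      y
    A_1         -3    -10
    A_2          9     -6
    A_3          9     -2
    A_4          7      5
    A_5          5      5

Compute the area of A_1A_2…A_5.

Apply the surveyor's formula: 2A = Σ (x_i·y_{i+1} − x_{i+1}·y_i), indices taken mod 5.
Σ = (108) + (36) + (59) + (10) + (-35) = 178
Area = |Σ|/2 = 89.

89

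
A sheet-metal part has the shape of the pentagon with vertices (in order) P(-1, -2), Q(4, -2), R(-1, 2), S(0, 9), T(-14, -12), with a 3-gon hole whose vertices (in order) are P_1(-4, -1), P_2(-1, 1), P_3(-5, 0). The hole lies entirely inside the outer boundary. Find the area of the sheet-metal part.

72

Outer boundary:
Apply the shoelace (surveyor's) formula: 2A = Σ (x_i·y_{i+1} − x_{i+1}·y_i), indices taken mod 5.
Σ = (10) + (6) + (-9) + (126) + (16) = 149
Area = |Σ|/2 = 74.5.
Hole:
Apply the shoelace formula: 2A = Σ (x_i·y_{i+1} − x_{i+1}·y_i), indices taken mod 3.
Σ = (-5) + (5) + (5) = 5
Area = |Σ|/2 = 2.5.
Net area = 74.5 − 2.5 = 72.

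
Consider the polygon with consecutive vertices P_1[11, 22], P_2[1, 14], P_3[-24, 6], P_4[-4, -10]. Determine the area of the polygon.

Apply the shoelace formula: 2A = Σ (x_i·y_{i+1} − x_{i+1}·y_i), indices taken mod 4.
Cross-terms: 132, 342, 264, 22  ⇒  Σ = 760
Area = |Σ|/2 = 380.

380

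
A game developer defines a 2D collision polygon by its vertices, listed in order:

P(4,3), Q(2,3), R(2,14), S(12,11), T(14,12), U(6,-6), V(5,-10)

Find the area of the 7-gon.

P→Q: (4)(3) − (2)(3) = 6
Q→R: (2)(14) − (2)(3) = 22
R→S: (2)(11) − (12)(14) = -146
S→T: (12)(12) − (14)(11) = -10
T→U: (14)(-6) − (6)(12) = -156
U→V: (6)(-10) − (5)(-6) = -30
V→P: (5)(3) − (4)(-10) = 55
Σ = -259
Area = |Σ|/2 = 129.5.

129.5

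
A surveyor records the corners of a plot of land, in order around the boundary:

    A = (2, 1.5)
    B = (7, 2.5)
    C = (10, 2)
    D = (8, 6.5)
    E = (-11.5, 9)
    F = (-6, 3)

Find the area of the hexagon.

91.875

Σ = (-5.5) + (-11) + (49) + (146.75) + (19.5) + (-15) = 183.75
Area = |Σ|/2 = 91.875.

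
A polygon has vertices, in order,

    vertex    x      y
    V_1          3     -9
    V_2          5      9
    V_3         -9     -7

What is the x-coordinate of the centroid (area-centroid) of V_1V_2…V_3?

-1/3

Apply the shoelace formula. First the cross-terms c_i = x_i·y_{i+1} − x_{i+1}·y_i:
  72, 46, 102  ⇒  2A = 220, A = 110.
Then Σ (x_i + x_{i+1})·c_i = -220, so x̄ = -220 / (6·110) = -1/3.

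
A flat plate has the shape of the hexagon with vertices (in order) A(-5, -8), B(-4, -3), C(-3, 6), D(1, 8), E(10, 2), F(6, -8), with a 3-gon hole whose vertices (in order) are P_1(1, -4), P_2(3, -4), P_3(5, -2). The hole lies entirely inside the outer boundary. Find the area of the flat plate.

167

Outer boundary:
Apply the shoelace formula: 2A = Σ (x_i·y_{i+1} − x_{i+1}·y_i), indices taken mod 6.
A→B: (-5)(-3) − (-4)(-8) = -17
B→C: (-4)(6) − (-3)(-3) = -33
C→D: (-3)(8) − (1)(6) = -30
D→E: (1)(2) − (10)(8) = -78
E→F: (10)(-8) − (6)(2) = -92
F→A: (6)(-8) − (-5)(-8) = -88
Σ = -338
Area = |Σ|/2 = 169.
Hole:
Σ = (8) + (14) + (-18) = 4
Area = |Σ|/2 = 2.
Net area = 169 − 2 = 167.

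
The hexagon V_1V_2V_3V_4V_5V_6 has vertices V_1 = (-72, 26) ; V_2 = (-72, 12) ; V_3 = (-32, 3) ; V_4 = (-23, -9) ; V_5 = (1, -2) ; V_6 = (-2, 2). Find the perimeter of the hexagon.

174

|V_1V_2| = √((0)² + (-14)²) = √196 = 14
|V_2V_3| = √((40)² + (-9)²) = √1681 = 41
|V_3V_4| = √((9)² + (-12)²) = √225 = 15
|V_4V_5| = √((24)² + (7)²) = √625 = 25
|V_5V_6| = √((-3)² + (4)²) = √25 = 5
|V_6V_1| = √((-70)² + (24)²) = √5476 = 74
Perimeter = 14 + 41 + 15 + 25 + 5 + 74 = 174.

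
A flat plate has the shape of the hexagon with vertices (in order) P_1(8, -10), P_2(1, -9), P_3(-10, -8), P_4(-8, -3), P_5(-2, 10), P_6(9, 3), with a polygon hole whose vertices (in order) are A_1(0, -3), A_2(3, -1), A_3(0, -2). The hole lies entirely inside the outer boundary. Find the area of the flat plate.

Outer boundary:
Apply Gauss's area formula: 2A = Σ (x_i·y_{i+1} − x_{i+1}·y_i), indices taken mod 6.
Σ = (-62) + (-98) + (-34) + (-86) + (-96) + (-114) = -490
Area = |Σ|/2 = 245.
Hole:
Apply the surveyor's formula: 2A = Σ (x_i·y_{i+1} − x_{i+1}·y_i), indices taken mod 3.
Cross-terms: 9, -6, 0  ⇒  Σ = 3
Area = |Σ|/2 = 1.5.
Net area = 245 − 1.5 = 243.5.

243.5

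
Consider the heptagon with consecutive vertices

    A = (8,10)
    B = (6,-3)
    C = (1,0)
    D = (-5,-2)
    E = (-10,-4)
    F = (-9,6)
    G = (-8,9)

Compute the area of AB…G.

Apply the shoelace formula: 2A = Σ (x_i·y_{i+1} − x_{i+1}·y_i), indices taken mod 7.
Σ = (-84) + (3) + (-2) + (0) + (-96) + (-33) + (-152) = -364
Area = |Σ|/2 = 182.

182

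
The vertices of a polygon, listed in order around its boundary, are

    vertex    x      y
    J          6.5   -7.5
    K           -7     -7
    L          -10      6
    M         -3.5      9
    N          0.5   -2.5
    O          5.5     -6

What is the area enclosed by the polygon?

133.125

Apply Gauss's area formula: 2A = Σ (x_i·y_{i+1} − x_{i+1}·y_i), indices taken mod 6.
Σ = (-98) + (-112) + (-69) + (4.25) + (10.75) + (-2.25) = -266.25
Area = |Σ|/2 = 133.125.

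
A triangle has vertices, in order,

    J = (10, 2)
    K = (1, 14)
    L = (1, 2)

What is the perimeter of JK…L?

|JK| = √((-9)² + (12)²) = √225 = 15
|KL| = √((0)² + (-12)²) = √144 = 12
|LJ| = √((9)² + (0)²) = √81 = 9
Perimeter = 15 + 12 + 9 = 36.

36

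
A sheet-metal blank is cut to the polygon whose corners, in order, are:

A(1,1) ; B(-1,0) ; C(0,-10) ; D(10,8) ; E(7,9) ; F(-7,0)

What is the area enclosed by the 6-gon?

Apply the shoelace (surveyor's) formula: 2A = Σ (x_i·y_{i+1} − x_{i+1}·y_i), indices taken mod 6.
A→B: (1)(0) − (-1)(1) = 1
B→C: (-1)(-10) − (0)(0) = 10
C→D: (0)(8) − (10)(-10) = 100
D→E: (10)(9) − (7)(8) = 34
E→F: (7)(0) − (-7)(9) = 63
F→A: (-7)(1) − (1)(0) = -7
Σ = 201
Area = |Σ|/2 = 100.5.

100.5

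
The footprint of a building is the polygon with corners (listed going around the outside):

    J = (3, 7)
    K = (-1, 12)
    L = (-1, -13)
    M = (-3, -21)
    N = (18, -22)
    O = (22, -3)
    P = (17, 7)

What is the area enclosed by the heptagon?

613.5

Apply the shoelace (surveyor's) formula: 2A = Σ (x_i·y_{i+1} − x_{i+1}·y_i), indices taken mod 7.
J→K: (3)(12) − (-1)(7) = 43
K→L: (-1)(-13) − (-1)(12) = 25
L→M: (-1)(-21) − (-3)(-13) = -18
M→N: (-3)(-22) − (18)(-21) = 444
N→O: (18)(-3) − (22)(-22) = 430
O→P: (22)(7) − (17)(-3) = 205
P→J: (17)(7) − (3)(7) = 98
Σ = 1227
Area = |Σ|/2 = 613.5.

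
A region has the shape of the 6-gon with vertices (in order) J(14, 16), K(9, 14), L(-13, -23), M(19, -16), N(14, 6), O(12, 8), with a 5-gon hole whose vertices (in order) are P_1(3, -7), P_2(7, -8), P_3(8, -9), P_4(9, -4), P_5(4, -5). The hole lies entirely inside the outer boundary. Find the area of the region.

548.5

Outer boundary:
Apply the surveyor's formula: 2A = Σ (x_i·y_{i+1} − x_{i+1}·y_i), indices taken mod 6.
Σ = (52) + (-25) + (645) + (338) + (40) + (80) = 1130
Area = |Σ|/2 = 565.
Hole:
Apply the shoelace formula: 2A = Σ (x_i·y_{i+1} − x_{i+1}·y_i), indices taken mod 5.
Σ = (25) + (1) + (49) + (-29) + (-13) = 33
Area = |Σ|/2 = 16.5.
Net area = 565 − 16.5 = 548.5.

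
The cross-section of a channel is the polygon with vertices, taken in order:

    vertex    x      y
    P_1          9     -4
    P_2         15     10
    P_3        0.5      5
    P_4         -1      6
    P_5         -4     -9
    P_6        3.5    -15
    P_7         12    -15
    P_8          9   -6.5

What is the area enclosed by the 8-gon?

Apply the surveyor's formula: 2A = Σ (x_i·y_{i+1} − x_{i+1}·y_i), indices taken mod 8.
P_1→P_2: (9)(10) − (15)(-4) = 150
P_2→P_3: (15)(5) − (0.5)(10) = 70
P_3→P_4: (0.5)(6) − (-1)(5) = 8
P_4→P_5: (-1)(-9) − (-4)(6) = 33
P_5→P_6: (-4)(-15) − (3.5)(-9) = 91.5
P_6→P_7: (3.5)(-15) − (12)(-15) = 127.5
P_7→P_8: (12)(-6.5) − (9)(-15) = 57
P_8→P_1: (9)(-4) − (9)(-6.5) = 22.5
Σ = 559.5
Area = |Σ|/2 = 279.75.

279.75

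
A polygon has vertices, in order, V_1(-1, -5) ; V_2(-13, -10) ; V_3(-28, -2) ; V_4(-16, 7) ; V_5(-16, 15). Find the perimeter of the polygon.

|V_1V_2| = √((-12)² + (-5)²) = √169 = 13
|V_2V_3| = √((-15)² + (8)²) = √289 = 17
|V_3V_4| = √((12)² + (9)²) = √225 = 15
|V_4V_5| = √((0)² + (8)²) = √64 = 8
|V_5V_1| = √((15)² + (-20)²) = √625 = 25
Perimeter = 13 + 17 + 15 + 8 + 25 = 78.

78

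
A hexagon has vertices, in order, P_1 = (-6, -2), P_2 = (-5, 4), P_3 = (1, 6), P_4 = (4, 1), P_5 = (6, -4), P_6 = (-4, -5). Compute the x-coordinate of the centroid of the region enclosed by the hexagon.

Apply the shoelace (surveyor's) formula. First the cross-terms c_i = x_i·y_{i+1} − x_{i+1}·y_i:
  -34, -34, -23, -22, -46, -22  ⇒  2A = -181, A = -90.5.
Then Σ (x_i + x_{i+1})·c_i = 303, so x̄ = 303 / (6·(-90.5)) = -101/181.

-101/181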